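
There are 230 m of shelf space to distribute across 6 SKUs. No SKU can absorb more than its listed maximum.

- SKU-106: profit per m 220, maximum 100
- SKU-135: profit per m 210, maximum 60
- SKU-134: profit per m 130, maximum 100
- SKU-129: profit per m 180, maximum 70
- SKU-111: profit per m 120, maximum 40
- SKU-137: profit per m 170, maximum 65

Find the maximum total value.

Rank by profit per m: SKU-106 220 > SKU-135 210 > SKU-129 180 > SKU-137 170 > SKU-134 130 > SKU-111 120.
Give SKU-106 100 to hit its cap of 100 → 130 left.
Give SKU-135 60 to hit its cap of 60 → 70 left.
Give SKU-129 70 to hit its cap of 70 → 0 left.
Total = 220×100 + 210×60 + 180×70 = 47200.

47200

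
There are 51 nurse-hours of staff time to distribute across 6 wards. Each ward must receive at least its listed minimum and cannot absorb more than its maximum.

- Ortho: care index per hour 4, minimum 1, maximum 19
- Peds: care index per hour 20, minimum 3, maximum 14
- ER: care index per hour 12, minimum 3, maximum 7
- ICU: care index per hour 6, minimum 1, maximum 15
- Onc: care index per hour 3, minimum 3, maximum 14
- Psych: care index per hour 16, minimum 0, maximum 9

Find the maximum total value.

619

Meeting every minimum uses 1+3+3+1+3+0 = 11 nurse-hours, leaving 40.
Order the wards by care index per hour: Peds 20 > Psych 16 > ER 12 > ICU 6 > Ortho 4 > Onc 3.
Peds: +11 to 14 (cap) → 29 left.
Give Psych 9 more to hit its cap of 9 → 20 left.
ER takes 4 more to reach its cap of 7 → 16 left.
ICU: +14 to 15 (cap) → 2 left.
Only 2 left; Ortho takes them to reach 3.
Total = 4×3 + 20×14 + 12×7 + 6×15 + 3×3 + 16×9 = 619.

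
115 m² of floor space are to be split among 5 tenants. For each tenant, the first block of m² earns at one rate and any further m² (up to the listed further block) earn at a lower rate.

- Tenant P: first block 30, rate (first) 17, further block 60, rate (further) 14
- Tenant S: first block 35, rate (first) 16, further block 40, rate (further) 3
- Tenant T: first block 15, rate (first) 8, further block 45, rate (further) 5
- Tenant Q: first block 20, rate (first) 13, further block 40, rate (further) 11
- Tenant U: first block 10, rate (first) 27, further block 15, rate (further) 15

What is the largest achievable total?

Order all 10 blocks by rate: Tenant U/tier1 27 > Tenant P/tier1 17 > Tenant S/tier1 16 > Tenant U/tier2 15 > Tenant P/tier2 14 > Tenant Q/tier1 13 > Tenant Q/tier2 11 > Tenant T/tier1 8 > Tenant T/tier2 5 > Tenant S/tier2 3.
Fill Tenant U tier1 block (10 at 27) — 105 left.
Tenant P tier1 at 17: fill all 30 — 75 left.
Tenant S/tier1 (16): +35 — 40 left.
Tenant U/tier2 (15): +15 — 25 left.
Tenant P tier2 at 14: only 25 left, fill 25.
Total = 27×10 + 17×30 + 16×35 + 15×15 + 14×25 = 1915.

1915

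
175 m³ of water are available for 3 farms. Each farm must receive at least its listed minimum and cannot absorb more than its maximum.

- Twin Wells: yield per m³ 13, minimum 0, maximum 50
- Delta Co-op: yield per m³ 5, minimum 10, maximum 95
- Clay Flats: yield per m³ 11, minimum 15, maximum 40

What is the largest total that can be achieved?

1515

Meeting every minimum uses 0+10+15 = 25 m³, leaving 150.
Rank by yield per m³: Twin Wells 13 > Clay Flats 11 > Delta Co-op 5.
Twin Wells: +50 to 50 (cap) — 100 left.
Give Clay Flats 25 more to hit its cap of 40 — 75 left.
Delta Co-op: +75 (room for 85) → 85. Pool exhausted.
Total = 13×50 + 5×85 + 11×40 = 1515.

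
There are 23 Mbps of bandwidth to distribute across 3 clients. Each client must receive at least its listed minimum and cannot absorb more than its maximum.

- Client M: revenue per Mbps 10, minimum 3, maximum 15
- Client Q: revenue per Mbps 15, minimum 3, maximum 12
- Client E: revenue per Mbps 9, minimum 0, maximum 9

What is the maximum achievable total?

290

Meeting every minimum uses 3+3+0 = 6 Mbps, leaving 17.
Rank by revenue per Mbps: Client Q 15 > Client M 10 > Client E 9.
Client Q takes 9 more to reach its cap of 12 → 8 left.
Only 8 left; Client M takes them to reach 11.
Total = 10×11 + 15×12 = 290.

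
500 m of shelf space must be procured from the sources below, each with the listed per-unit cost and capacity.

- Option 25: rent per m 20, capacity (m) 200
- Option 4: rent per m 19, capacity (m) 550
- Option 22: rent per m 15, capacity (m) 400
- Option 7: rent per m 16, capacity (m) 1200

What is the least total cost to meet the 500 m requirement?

Fill from the cheapest source first.
Option 22 (15): use full 400 — 100 m to go.
Option 7 at 16: take 100 of its 1200 — requirement met.
Option 4, Option 25: unused.
Cost = 400×15 + 100×16 = 7600.

7600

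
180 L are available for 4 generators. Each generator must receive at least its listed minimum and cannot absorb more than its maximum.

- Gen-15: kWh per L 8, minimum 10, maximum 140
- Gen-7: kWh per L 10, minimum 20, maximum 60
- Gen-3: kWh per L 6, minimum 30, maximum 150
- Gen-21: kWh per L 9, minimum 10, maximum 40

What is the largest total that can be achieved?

1540

Meeting every minimum uses 10+20+30+10 = 70 L, leaving 110.
Rank by kWh per L: Gen-7 10 > Gen-21 9 > Gen-15 8 > Gen-3 6.
Give Gen-7 40 more to hit its cap of 60 — 70 left.
Gen-21: +30 to 40 (cap) — 40 left.
Gen-15: +40 (room for 130) → 50. Pool exhausted.
Total = 8×50 + 10×60 + 6×30 + 9×40 = 1540.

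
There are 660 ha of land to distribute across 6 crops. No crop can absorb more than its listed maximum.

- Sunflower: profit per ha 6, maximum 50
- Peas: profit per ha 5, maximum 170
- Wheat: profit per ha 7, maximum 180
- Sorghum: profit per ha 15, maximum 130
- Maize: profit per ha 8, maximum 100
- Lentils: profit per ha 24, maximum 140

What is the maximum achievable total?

7970

Order the crops by profit per ha: Lentils 24 > Sorghum 15 > Maize 8 > Wheat 7 > Sunflower 6 > Peas 5.
Lentils takes 140 to reach its cap of 140 ; 520 left.
Sorghum takes 130 to reach its cap of 130 ; 390 left.
Maize: +100 to 100 (cap) ; 290 left.
Give Wheat 180 to hit its cap of 180 ; 110 left.
Give Sunflower 50 to hit its cap of 50 ; 60 left.
Only 60 left; Peas takes them to reach 60.
Total = 6×50 + 5×60 + 7×180 + 15×130 + 8×100 + 24×140 = 7970.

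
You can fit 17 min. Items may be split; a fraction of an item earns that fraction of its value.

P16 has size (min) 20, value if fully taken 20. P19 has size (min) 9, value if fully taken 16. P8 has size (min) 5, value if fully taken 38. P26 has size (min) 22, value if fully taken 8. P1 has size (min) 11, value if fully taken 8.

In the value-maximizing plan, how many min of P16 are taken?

Sort by value density: P8 38/5≈7.6, P19 16/9≈1.78, P16 20/20≈1, P1 8/11≈0.727, P26 8/22≈0.364.
Take all of P8 (5 min, value 38) — 12 min left.
P19: take in full, 9 min for value 16 — 3 left.
Fill the last 3 min with part of P16: 3/20 of it earns 3.

3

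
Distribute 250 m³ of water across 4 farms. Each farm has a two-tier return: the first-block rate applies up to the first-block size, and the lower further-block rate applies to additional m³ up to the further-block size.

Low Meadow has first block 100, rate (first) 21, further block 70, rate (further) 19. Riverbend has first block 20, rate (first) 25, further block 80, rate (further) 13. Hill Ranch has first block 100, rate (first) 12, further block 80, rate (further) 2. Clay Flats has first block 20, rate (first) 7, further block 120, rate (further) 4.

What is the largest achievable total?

4710

Order all 8 blocks by rate: Riverbend/T1 25 > Low Meadow/T1 21 > Low Meadow/T2 19 > Riverbend/T2 13 > Hill Ranch/T1 12 > Clay Flats/T1 7 > Clay Flats/T2 4 > Hill Ranch/T2 2.
Riverbend/T1 (25): +20 ; 230 left.
Low Meadow/T1 (21): +100 ; 130 left.
Low Meadow/T2 (19): +70 ; 60 left.
Riverbend T2 at 13: only 60 left, fill 60.
Total = 25×20 + 21×100 + 19×70 + 13×60 = 4710.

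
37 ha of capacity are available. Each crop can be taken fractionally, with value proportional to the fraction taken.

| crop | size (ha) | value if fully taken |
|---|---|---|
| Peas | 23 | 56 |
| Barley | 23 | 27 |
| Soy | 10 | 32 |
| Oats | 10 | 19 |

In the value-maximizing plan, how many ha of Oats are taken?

4

Rank by value-to-size ratio: Soy 32/10≈3.2, Peas 56/23≈2.43, Oats 19/10≈1.9, Barley 27/23≈1.17.
Soy: take in full, 10 ha for value 32 — 27 left.
Peas: take in full, 23 ha for value 56 — 4 left.
Fill the last 4 ha with part of Oats: 4/10 of it earns 7.6.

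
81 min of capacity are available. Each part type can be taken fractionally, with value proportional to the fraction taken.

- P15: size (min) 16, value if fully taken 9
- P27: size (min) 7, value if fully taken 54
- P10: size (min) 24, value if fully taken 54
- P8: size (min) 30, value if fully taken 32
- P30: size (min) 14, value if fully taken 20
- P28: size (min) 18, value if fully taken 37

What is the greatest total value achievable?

184.2

Best value per unit of size first: P27 54/7≈7.71, P10 54/24≈2.25, P28 37/18≈2.06, P30 20/14≈1.43, P8 32/30≈1.07, P15 9/16≈0.562.
All 7 min of P27 fit (value 54) ; 74 remain.
Take all of P10 (24 min, value 54) ; 50 min left.
Take all of P28 (18 min, value 37) ; 32 min left.
Take all of P30 (14 min, value 20) ; 18 min left.
Fill the last 18 min with part of P8: 18/30 of it earns 19.2.
Total value = 184.2.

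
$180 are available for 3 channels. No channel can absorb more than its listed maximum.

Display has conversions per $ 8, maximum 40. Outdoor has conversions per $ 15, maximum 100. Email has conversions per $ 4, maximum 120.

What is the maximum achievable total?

1980

Rank by conversions per $: Outdoor 15 > Display 8 > Email 4.
Give Outdoor 100 to hit its cap of 100 — 80 left.
Give Display 40 to hit its cap of 40 — 40 left.
Email: +40 (room for 120) → 40. Pool exhausted.
Total = 8×40 + 15×100 + 4×40 = 1980.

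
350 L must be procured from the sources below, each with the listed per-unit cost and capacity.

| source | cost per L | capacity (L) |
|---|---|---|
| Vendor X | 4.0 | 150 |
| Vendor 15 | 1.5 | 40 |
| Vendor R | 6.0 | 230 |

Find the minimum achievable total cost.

1620

Cheapest first:
Take 40 from Vendor 15 at 1.5 ; need 310 more.
Vendor X at 4.0: take all 150 L ; 160 still needed.
Take 160 from Vendor R at 6.0 to finish.
Cost = 40×1.5 + 150×4.0 + 160×6.0 = 1620.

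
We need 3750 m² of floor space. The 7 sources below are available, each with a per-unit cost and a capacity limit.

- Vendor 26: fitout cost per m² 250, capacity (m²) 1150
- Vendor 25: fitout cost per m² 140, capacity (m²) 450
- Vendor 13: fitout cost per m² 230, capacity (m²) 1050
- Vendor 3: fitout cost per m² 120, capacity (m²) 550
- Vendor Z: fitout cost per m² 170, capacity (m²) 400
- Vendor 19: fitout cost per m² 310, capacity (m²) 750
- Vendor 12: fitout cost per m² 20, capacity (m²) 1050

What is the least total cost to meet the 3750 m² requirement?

Cheapest first:
Take 1050 from Vendor 12 at 20 — need 2700 more.
Vendor 3 at 120: take all 550 m² — 2150 still needed.
Vendor 25 at 140: take all 450 m² — 1700 still needed.
Vendor Z (170): use full 400 — 1300 m² to go.
Vendor 13 at 230: take all 1050 m² — 250 still needed.
Vendor 26 at 250: take 250 of its 1150 — requirement met.
Vendor 19: unused.
Cost = 1050×20 + 550×120 + 450×140 + 400×170 + 1050×230 + 250×250 = 522000.

522000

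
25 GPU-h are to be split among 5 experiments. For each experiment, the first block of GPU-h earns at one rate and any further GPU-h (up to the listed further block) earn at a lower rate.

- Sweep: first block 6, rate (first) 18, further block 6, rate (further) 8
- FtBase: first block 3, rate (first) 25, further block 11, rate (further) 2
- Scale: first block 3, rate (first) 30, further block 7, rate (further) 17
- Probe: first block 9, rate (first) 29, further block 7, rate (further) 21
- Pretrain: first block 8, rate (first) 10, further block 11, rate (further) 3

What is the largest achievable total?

Treat each block as its own option and order by rate: Scale/T1 30 > Probe/T1 29 > FtBase/T1 25 > Probe/T2 21 > Sweep/T1 18 > Scale/T2 17 > Pretrain/T1 10 > Sweep/T2 8 > Pretrain/T2 3 > FtBase/T2 2.
Fill Scale T1 block (3 at 30) → 22 left.
Fill Probe T1 block (9 at 29) → 13 left.
FtBase/T1 (25): +3 → 10 left.
Probe T2 at 21: fill all 7 → 3 left.
Sweep/T1: +3 of 6 at 18; pool empty.
Total = 30×3 + 29×9 + 25×3 + 21×7 + 18×3 = 627.

627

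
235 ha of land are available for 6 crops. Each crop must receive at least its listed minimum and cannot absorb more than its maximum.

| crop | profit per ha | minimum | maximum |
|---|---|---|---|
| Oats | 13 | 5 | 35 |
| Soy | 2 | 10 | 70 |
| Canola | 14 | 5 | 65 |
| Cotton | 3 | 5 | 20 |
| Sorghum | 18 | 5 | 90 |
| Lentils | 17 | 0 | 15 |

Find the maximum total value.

Meeting every minimum uses 5+10+5+5+5+0 = 30 ha, leaving 205.
Rank by profit per ha: Sorghum 18 > Lentils 17 > Canola 14 > Oats 13 > Cotton 3 > Soy 2.
Sorghum takes 85 more to reach its cap of 90 ; 120 left.
Give Lentils 15 more to hit its cap of 15 ; 105 left.
Canola takes 60 more to reach its cap of 65 ; 45 left.
Oats takes 30 more to reach its cap of 35 ; 15 left.
Cotton: +15 to 20 (cap) ; 0 left.
Total = 13×35 + 2×10 + 14×65 + 3×20 + 18×90 + 17×15 = 3320.

3320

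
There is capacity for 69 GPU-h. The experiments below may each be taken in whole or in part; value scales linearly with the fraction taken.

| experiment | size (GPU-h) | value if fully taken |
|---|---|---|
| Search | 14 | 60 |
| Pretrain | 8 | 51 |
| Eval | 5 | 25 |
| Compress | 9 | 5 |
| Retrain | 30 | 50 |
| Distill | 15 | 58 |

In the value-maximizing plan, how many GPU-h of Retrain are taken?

27

Sort by value density: Pretrain 51/8≈6.38, Eval 25/5≈5, Search 60/14≈4.29, Distill 58/15≈3.87, Retrain 50/30≈1.67, Compress 5/9≈0.556.
Take all of Pretrain (8 GPU-h, value 51) ; 61 GPU-h left.
Eval: take in full, 5 GPU-h for value 25 ; 56 left.
All 14 GPU-h of Search fit (value 60) ; 42 remain.
Distill: take in full, 15 GPU-h for value 58 ; 27 left.
Only 27 GPU-h remain; take 27/30 of Retrain for value 50×27/30 = 45.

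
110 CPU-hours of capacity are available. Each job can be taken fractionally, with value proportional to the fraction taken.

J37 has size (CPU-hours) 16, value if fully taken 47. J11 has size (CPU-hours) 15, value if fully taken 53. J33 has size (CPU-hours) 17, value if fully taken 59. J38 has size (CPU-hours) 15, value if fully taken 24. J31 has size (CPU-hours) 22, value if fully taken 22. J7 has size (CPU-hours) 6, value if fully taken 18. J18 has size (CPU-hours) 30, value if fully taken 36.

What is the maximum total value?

248

Rank by value-to-size ratio: J11 53/15≈3.53, J33 59/17≈3.47, J7 18/6≈3, J37 47/16≈2.94, J38 24/15≈1.6, J18 36/30≈1.2, J31 22/22≈1.
All 15 CPU-hours of J11 fit (value 53) — 95 remain.
Take all of J33 (17 CPU-hours, value 59) — 78 CPU-hours left.
J7: take in full, 6 CPU-hours for value 18 — 72 left.
Take all of J37 (16 CPU-hours, value 47) — 56 CPU-hours left.
All 15 CPU-hours of J38 fit (value 24) — 41 remain.
Take all of J18 (30 CPU-hours, value 36) — 11 CPU-hours left.
11 CPU-hours left: a 11/22 share of J31 gives 22×11/22 = 11.
Total value = 248.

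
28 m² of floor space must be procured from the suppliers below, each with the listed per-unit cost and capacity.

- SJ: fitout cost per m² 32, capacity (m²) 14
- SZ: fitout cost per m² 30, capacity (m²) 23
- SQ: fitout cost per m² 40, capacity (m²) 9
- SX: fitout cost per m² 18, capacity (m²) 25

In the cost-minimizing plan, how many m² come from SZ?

3

Cheapest first:
SX at 18: take all 25 m² ; 3 still needed.
Take 3 from SZ at 30 to finish.
SJ, SQ: unused.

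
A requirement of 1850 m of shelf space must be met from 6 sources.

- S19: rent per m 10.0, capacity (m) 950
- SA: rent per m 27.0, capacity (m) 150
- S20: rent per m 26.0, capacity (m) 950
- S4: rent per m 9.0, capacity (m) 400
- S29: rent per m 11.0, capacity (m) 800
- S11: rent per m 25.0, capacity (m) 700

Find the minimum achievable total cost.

18600

Cheapest first:
S4 at 9.0: take all 400 m — 1450 still needed.
Take 950 from S19 at 10.0 — need 500 more.
S29 (11.0): take the remaining 500 — done.
S11, S20, SA: unused.
Cost = 400×9.0 + 950×10.0 + 500×11.0 = 18600.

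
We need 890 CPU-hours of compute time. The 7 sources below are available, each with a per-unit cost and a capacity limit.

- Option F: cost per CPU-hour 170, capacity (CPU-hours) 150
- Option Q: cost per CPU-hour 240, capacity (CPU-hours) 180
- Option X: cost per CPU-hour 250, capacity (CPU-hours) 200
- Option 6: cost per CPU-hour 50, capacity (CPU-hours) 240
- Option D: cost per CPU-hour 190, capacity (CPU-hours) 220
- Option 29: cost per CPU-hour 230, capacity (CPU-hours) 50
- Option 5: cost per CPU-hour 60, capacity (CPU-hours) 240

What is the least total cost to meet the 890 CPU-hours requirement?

102900

Fill from the cheapest source first.
Option 6 (50): use full 240 → 650 CPU-hours to go.
Option 5 (60): use full 240 → 410 CPU-hours to go.
Option F at 170: take all 150 CPU-hours → 260 still needed.
Option D (190): use full 220 → 40 CPU-hours to go.
Option 29 at 230: take 40 of its 50 → requirement met.
Option Q, Option X: unused.
Cost = 240×50 + 240×60 + 150×170 + 220×190 + 40×230 = 102900.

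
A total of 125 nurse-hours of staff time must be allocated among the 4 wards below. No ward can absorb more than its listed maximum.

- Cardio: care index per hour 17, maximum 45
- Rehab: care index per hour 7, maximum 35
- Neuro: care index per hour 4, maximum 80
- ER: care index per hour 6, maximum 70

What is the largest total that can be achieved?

Order the wards by care index per hour: Cardio 17 > Rehab 7 > ER 6 > Neuro 4.
Cardio takes 45 to reach its cap of 45 ; 80 left.
Rehab: +35 to 35 (cap) ; 45 left.
ER: +45 (room for 70) → 45. Pool exhausted.
Total = 17×45 + 7×35 + 6×45 = 1280.

1280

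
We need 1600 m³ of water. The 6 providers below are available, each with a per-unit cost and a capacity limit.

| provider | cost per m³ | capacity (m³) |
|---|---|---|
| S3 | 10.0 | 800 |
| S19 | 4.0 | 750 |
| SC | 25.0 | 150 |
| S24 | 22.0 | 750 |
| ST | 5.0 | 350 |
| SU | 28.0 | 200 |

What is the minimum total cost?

Fill from the cheapest provider first.
S19 (4.0): use full 750 — 850 m³ to go.
ST (5.0): use full 350 — 500 m³ to go.
S3 at 10.0: take 500 of its 800 — requirement met.
S24, SC, SU: unused.
Cost = 750×4.0 + 350×5.0 + 500×10.0 = 9750.

9750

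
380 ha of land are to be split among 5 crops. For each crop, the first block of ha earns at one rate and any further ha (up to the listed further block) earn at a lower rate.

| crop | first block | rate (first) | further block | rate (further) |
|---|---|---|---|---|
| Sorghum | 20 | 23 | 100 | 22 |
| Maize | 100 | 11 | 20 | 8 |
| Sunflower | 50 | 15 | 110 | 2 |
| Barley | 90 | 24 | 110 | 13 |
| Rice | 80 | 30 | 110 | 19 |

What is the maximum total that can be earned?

8930

Order all 10 blocks by rate: Rice/T1 30 > Barley/T1 24 > Sorghum/T1 23 > Sorghum/T2 22 > Rice/T2 19 > Sunflower/T1 15 > Barley/T2 13 > Maize/T1 11 > Maize/T2 8 > Sunflower/T2 2.
Fill Rice T1 block (80 at 30) — 300 left.
Barley T1 at 24: fill all 90 — 210 left.
Sorghum T1 at 23: fill all 20 — 190 left.
Sorghum T2 at 22: fill all 100 — 90 left.
Rice/T2: +90 of 110 at 19; pool empty.
Total = 30×80 + 24×90 + 23×20 + 22×100 + 19×90 = 8930.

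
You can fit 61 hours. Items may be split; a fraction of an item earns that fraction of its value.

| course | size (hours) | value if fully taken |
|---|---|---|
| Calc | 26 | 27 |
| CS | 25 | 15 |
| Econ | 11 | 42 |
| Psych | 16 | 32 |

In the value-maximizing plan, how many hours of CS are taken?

Best value per unit of size first: Econ 42/11≈3.82, Psych 32/16≈2, Calc 27/26≈1.04, CS 15/25≈0.6.
Econ: take in full, 11 hours for value 42 — 50 left.
Take all of Psych (16 hours, value 32) — 34 hours left.
All 26 hours of Calc fit (value 27) — 8 remain.
Only 8 hours remain; take 8/25 of CS for value 15×8/25 = 4.8.

8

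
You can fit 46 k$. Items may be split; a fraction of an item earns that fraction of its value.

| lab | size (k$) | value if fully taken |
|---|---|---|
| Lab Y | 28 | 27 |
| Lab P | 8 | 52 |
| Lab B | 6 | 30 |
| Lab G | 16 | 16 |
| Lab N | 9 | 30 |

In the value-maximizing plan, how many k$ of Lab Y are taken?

Sort by value density: Lab P 52/8≈6.5, Lab B 30/6≈5, Lab N 30/9≈3.33, Lab G 16/16≈1, Lab Y 27/28≈0.964.
All 8 k$ of Lab P fit (value 52) ; 38 remain.
Lab B: take in full, 6 k$ for value 30 ; 32 left.
Lab N: take in full, 9 k$ for value 30 ; 23 left.
Take all of Lab G (16 k$, value 16) ; 7 k$ left.
Fill the last 7 k$ with part of Lab Y: 7/28 of it earns 6.75.

7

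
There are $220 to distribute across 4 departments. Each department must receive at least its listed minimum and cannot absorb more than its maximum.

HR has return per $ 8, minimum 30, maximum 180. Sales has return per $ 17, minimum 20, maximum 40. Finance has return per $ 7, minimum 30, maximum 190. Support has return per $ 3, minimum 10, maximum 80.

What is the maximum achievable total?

Meeting every minimum uses 30+20+30+10 = 90 $, leaving 130.
Highest return per $ first: Sales 17 > HR 8 > Finance 7 > Support 3.
Give Sales 20 more to hit its cap of 40 → 110 left.
HR: +110 (room for 150) → 140. Pool exhausted.
Total = 8×140 + 17×40 + 7×30 + 3×10 = 2040.

2040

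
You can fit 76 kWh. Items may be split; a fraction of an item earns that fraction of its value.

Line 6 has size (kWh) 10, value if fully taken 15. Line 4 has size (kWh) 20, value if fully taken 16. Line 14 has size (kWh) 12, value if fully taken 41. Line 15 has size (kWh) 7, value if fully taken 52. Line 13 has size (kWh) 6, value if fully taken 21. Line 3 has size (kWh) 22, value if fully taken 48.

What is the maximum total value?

192.2

Sort by value density: Line 15 52/7≈7.43, Line 13 21/6≈3.5, Line 14 41/12≈3.42, Line 3 48/22≈2.18, Line 6 15/10≈1.5, Line 4 16/20≈0.8.
All 7 kWh of Line 15 fit (value 52) ; 69 remain.
All 6 kWh of Line 13 fit (value 21) ; 63 remain.
Line 14: take in full, 12 kWh for value 41 ; 51 left.
Take all of Line 3 (22 kWh, value 48) ; 29 kWh left.
Line 6: take in full, 10 kWh for value 15 ; 19 left.
Fill the last 19 kWh with part of Line 4: 19/20 of it earns 15.2.
Total value = 192.2.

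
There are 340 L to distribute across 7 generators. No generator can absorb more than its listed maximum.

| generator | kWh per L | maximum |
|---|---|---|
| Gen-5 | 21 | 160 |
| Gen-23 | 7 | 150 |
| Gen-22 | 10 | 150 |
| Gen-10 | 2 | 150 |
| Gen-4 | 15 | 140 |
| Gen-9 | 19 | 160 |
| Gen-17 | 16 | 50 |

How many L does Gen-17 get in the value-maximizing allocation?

20

Rank by kWh per L: Gen-5 21 > Gen-9 19 > Gen-17 16 > Gen-4 15 > Gen-22 10 > Gen-23 7 > Gen-10 2.
Give Gen-5 160 to hit its cap of 160 ; 180 left.
Gen-9 takes 160 to reach its cap of 160 ; 20 left.
Only 20 left; Gen-17 takes them to reach 20.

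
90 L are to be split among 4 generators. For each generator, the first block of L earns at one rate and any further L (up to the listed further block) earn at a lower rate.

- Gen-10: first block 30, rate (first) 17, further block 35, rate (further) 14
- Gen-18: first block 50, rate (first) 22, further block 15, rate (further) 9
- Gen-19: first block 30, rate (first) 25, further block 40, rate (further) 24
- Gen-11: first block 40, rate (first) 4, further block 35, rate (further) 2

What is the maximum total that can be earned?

Rank every tier by rate: Gen-19/T1 25 > Gen-19/T2 24 > Gen-18/T1 22 > Gen-10/T1 17 > Gen-10/T2 14 > Gen-18/T2 9 > Gen-11/T1 4 > Gen-11/T2 2.
Gen-19/T1 (25): +30 — 60 left.
Gen-19 T2 at 24: fill all 40 — 20 left.
20 remain; put them into Gen-18 T1 at 22.
Total = 25×30 + 24×40 + 22×20 = 2150.

2150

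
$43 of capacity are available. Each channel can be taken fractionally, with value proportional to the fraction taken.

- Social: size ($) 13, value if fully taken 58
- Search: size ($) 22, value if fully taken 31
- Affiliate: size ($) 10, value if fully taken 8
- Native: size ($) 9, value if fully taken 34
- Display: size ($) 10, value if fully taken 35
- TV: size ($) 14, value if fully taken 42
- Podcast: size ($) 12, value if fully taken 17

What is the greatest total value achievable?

Sort by value density: Social 58/13≈4.46, Native 34/9≈3.78, Display 35/10≈3.5, TV 42/14≈3, Podcast 17/12≈1.42, Search 31/22≈1.41, Affiliate 8/10≈0.8.
Social: take in full, 13 $ for value 58 ; 30 left.
All 9 $ of Native fit (value 34) ; 21 remain.
All 10 $ of Display fit (value 35) ; 11 remain.
Only 11 $ remain; take 11/14 of TV for value 42×11/14 = 33.
Total value = 160.

160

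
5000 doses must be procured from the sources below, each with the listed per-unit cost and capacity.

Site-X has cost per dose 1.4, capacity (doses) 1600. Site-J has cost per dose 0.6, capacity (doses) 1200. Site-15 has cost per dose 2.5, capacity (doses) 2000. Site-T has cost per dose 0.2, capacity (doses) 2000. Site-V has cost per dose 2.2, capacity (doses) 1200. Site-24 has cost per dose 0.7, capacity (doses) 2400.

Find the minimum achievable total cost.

2380

Use sources in increasing cost order.
Site-T (0.2): use full 2000 ; 3000 doses to go.
Site-J (0.6): use full 1200 ; 1800 doses to go.
Site-24 at 0.7: take 1800 of its 2400 ; requirement met.
Site-X, Site-V, Site-15: unused.
Cost = 2000×0.2 + 1200×0.6 + 1800×0.7 = 2380.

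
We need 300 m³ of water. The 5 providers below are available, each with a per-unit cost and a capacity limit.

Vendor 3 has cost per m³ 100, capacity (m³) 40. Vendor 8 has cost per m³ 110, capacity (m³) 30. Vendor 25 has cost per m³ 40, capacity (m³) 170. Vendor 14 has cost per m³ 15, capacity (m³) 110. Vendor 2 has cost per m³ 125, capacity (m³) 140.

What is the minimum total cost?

10450

Fill from the cheapest provider first.
Take 110 from Vendor 14 at 15 ; need 190 more.
Vendor 25 at 40: take all 170 m³ ; 20 still needed.
Vendor 3 (100): take the remaining 20 ; done.
Vendor 8, Vendor 2: unused.
Cost = 110×15 + 170×40 + 20×100 = 10450.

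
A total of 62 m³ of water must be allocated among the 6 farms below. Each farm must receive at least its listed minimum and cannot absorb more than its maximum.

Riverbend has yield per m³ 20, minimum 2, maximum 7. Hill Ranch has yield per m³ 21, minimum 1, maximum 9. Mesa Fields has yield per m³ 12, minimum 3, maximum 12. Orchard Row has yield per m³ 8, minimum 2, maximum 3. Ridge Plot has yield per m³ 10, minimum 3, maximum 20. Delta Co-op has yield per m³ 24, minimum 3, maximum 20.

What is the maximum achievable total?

1089

Meeting every minimum uses 2+1+3+2+3+3 = 14 m³, leaving 48.
Order the farms by yield per m³: Delta Co-op 24 > Hill Ranch 21 > Riverbend 20 > Mesa Fields 12 > Ridge Plot 10 > Orchard Row 8.
Delta Co-op takes 17 more to reach its cap of 20 — 31 left.
Hill Ranch takes 8 more to reach its cap of 9 — 23 left.
Riverbend: +5 to 7 (cap) — 18 left.
Mesa Fields takes 9 more to reach its cap of 12 — 9 left.
Only 9 left; Ridge Plot takes them to reach 12.
Total = 20×7 + 21×9 + 12×12 + 8×2 + 10×12 + 24×20 = 1089.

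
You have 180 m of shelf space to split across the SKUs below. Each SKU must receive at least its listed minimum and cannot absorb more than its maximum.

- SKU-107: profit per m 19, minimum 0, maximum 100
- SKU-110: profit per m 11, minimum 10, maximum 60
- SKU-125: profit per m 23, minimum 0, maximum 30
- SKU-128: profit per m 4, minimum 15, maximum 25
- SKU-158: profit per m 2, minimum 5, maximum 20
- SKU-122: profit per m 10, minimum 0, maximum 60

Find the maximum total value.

2990

Meeting every minimum uses 0+10+0+15+5+0 = 30 m, leaving 150.
Highest profit per m first: SKU-125 23 > SKU-107 19 > SKU-110 11 > SKU-122 10 > SKU-128 4 > SKU-158 2.
SKU-125 takes 30 more to reach its cap of 30 — 120 left.
SKU-107 takes 100 more to reach its cap of 100 — 20 left.
SKU-110: +20 (room for 50) → 30. Pool exhausted.
Total = 19×100 + 11×30 + 23×30 + 4×15 + 2×5 = 2990.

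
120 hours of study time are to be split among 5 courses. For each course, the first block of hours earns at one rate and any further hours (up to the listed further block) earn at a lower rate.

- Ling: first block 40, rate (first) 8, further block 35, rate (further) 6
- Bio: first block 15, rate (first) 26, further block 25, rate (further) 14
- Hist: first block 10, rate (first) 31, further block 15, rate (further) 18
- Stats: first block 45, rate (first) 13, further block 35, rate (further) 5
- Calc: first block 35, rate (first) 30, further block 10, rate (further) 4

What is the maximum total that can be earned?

2630

Rank every tier by rate: Hist/T1 31 > Calc/T1 30 > Bio/T1 26 > Hist/T2 18 > Bio/T2 14 > Stats/T1 13 > Ling/T1 8 > Ling/T2 6 > Stats/T2 5 > Calc/T2 4.
Fill Hist T1 block (10 at 31) ; 110 left.
Calc/T1 (30): +35 ; 75 left.
Fill Bio T1 block (15 at 26) ; 60 left.
Hist/T2 (18): +15 ; 45 left.
Bio/T2 (14): +25 ; 20 left.
Stats/T1: +20 of 45 at 13; pool empty.
Total = 31×10 + 30×35 + 26×15 + 18×15 + 14×25 + 13×20 = 2630.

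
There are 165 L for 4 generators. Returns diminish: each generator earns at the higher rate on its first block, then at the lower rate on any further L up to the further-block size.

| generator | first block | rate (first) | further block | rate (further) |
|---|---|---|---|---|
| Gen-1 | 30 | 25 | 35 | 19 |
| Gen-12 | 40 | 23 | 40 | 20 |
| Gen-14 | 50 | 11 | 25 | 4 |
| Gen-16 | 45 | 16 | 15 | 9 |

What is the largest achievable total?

3455

Order all 8 blocks by rate: Gen-1/T1 25 > Gen-12/T1 23 > Gen-12/T2 20 > Gen-1/T2 19 > Gen-16/T1 16 > Gen-14/T1 11 > Gen-16/T2 9 > Gen-14/T2 4.
Fill Gen-1 T1 block (30 at 25) → 135 left.
Gen-12/T1 (23): +40 → 95 left.
Fill Gen-12 T2 block (40 at 20) → 55 left.
Gen-1 T2 at 19: fill all 35 → 20 left.
Gen-16/T1: +20 of 45 at 16; pool empty.
Total = 25×30 + 23×40 + 20×40 + 19×35 + 16×20 = 3455.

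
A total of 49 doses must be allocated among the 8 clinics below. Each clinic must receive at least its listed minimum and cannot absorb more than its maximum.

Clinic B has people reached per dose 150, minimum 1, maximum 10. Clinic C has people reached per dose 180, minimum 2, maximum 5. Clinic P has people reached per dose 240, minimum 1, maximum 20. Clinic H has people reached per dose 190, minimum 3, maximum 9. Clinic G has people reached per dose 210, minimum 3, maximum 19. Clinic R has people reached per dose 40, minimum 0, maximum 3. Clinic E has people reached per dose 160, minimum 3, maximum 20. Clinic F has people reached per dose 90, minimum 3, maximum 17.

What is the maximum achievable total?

10200

Meeting every minimum uses 1+2+1+3+3+0+3+3 = 16 doses, leaving 33.
Order the clinics by people reached per dose: Clinic P 240 > Clinic G 210 > Clinic H 190 > Clinic C 180 > Clinic E 160 > Clinic B 150 > Clinic F 90 > Clinic R 40.
Clinic P: +19 to 20 (cap) ; 14 left.
Clinic G: +14 (room for 16) → 17. Pool exhausted.
Total = 150×1 + 180×2 + 240×20 + 190×3 + 210×17 + 160×3 + 90×3 = 10200.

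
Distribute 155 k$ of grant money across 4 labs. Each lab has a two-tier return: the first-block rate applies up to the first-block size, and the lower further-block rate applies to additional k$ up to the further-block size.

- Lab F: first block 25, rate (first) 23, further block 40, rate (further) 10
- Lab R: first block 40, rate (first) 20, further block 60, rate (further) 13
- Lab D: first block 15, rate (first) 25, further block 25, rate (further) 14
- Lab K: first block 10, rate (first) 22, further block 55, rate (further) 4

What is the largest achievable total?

2840

Rank every tier by rate: Lab D/T1 25 > Lab F/T1 23 > Lab K/T1 22 > Lab R/T1 20 > Lab D/T2 14 > Lab R/T2 13 > Lab F/T2 10 > Lab K/T2 4.
Lab D T1 at 25: fill all 15 → 140 left.
Lab F T1 at 23: fill all 25 → 115 left.
Lab K T1 at 22: fill all 10 → 105 left.
Fill Lab R T1 block (40 at 20) → 65 left.
Lab D/T2 (14): +25 → 40 left.
40 remain; put them into Lab R T2 at 13.
Total = 25×15 + 23×25 + 22×10 + 20×40 + 14×25 + 13×40 = 2840.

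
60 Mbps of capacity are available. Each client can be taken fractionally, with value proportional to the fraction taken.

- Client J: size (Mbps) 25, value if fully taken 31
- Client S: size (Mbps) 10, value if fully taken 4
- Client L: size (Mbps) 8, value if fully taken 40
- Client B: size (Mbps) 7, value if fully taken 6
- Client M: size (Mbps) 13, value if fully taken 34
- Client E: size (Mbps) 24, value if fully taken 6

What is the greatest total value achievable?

Rank by value-to-size ratio: Client L 40/8≈5, Client M 34/13≈2.62, Client J 31/25≈1.24, Client B 6/7≈0.857, Client S 4/10≈0.4, Client E 6/24≈0.25.
All 8 Mbps of Client L fit (value 40) ; 52 remain.
Client M: take in full, 13 Mbps for value 34 ; 39 left.
All 25 Mbps of Client J fit (value 31) ; 14 remain.
Client B: take in full, 7 Mbps for value 6 ; 7 left.
7 Mbps left: a 7/10 share of Client S gives 4×7/10 = 2.8.
Total value = 113.8.

113.8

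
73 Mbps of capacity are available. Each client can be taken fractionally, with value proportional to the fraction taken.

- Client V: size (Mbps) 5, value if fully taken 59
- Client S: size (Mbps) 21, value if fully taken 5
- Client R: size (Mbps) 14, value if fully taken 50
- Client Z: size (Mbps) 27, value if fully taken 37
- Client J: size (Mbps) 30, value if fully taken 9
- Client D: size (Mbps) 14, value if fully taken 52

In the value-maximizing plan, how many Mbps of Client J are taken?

Best value per unit of size first: Client V 59/5≈11.8, Client D 52/14≈3.71, Client R 50/14≈3.57, Client Z 37/27≈1.37, Client J 9/30≈0.3, Client S 5/21≈0.238.
Client V: take in full, 5 Mbps for value 59 — 68 left.
Take all of Client D (14 Mbps, value 52) — 54 Mbps left.
All 14 Mbps of Client R fit (value 50) — 40 remain.
All 27 Mbps of Client Z fit (value 37) — 13 remain.
Fill the last 13 Mbps with part of Client J: 13/30 of it earns 3.9.

13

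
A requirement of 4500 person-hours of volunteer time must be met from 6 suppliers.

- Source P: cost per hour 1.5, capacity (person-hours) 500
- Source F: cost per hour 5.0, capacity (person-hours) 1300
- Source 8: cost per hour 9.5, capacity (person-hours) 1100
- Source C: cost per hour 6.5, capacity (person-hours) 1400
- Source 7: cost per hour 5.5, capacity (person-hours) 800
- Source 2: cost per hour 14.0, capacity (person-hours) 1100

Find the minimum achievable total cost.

Use suppliers in increasing cost order.
Source P at 1.5: take all 500 person-hours → 4000 still needed.
Source F (5.0): use full 1300 → 2700 person-hours to go.
Source 7 at 5.5: take all 800 person-hours → 1900 still needed.
Source C at 6.5: take all 1400 person-hours → 500 still needed.
Source 8 (9.5): take the remaining 500 → done.
Source 2: unused.
Cost = 500×1.5 + 1300×5.0 + 800×5.5 + 1400×6.5 + 500×9.5 = 25500.

25500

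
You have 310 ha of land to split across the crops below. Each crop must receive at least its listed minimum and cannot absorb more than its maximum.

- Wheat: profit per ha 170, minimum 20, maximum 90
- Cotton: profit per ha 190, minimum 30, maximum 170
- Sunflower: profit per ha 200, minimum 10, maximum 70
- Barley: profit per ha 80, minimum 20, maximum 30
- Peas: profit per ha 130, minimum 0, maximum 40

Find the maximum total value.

Meeting every minimum uses 20+30+10+20+0 = 80 ha, leaving 230.
Rank by profit per ha: Sunflower 200 > Cotton 190 > Wheat 170 > Peas 130 > Barley 80.
Sunflower: +60 to 70 (cap) ; 170 left.
Cotton takes 140 more to reach its cap of 170 ; 30 left.
Only 30 left; Wheat takes them to reach 50.
Total = 170×50 + 190×170 + 200×70 + 80×20 = 56400.

56400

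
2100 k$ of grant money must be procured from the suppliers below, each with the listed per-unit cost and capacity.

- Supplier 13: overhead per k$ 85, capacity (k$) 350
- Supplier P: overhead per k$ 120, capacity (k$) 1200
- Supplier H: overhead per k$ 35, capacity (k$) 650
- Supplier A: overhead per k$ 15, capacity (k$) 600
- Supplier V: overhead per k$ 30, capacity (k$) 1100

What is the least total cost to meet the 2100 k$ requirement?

56000

Cheapest first:
Take 600 from Supplier A at 15 — need 1500 more.
Supplier V at 30: take all 1100 k$ — 400 still needed.
Supplier H (35): take the remaining 400 — done.
Supplier 13, Supplier P: unused.
Cost = 600×15 + 1100×30 + 400×35 = 56000.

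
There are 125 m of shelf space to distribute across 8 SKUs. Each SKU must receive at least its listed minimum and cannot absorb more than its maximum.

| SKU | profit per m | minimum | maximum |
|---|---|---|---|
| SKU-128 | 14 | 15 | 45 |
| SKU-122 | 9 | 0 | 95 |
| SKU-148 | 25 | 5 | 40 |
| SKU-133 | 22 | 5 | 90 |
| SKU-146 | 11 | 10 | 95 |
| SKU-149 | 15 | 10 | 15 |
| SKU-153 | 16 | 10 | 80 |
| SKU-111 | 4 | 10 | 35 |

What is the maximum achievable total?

2330

Meeting every minimum uses 15+0+5+5+10+10+10+10 = 65 m, leaving 60.
Highest profit per m first: SKU-148 25 > SKU-133 22 > SKU-153 16 > SKU-149 15 > SKU-128 14 > SKU-146 11 > SKU-122 9 > SKU-111 4.
SKU-148 takes 35 more to reach its cap of 40 ; 25 left.
Only 25 left; SKU-133 takes them to reach 30.
Total = 14×15 + 25×40 + 22×30 + 11×10 + 15×10 + 16×10 + 4×10 = 2330.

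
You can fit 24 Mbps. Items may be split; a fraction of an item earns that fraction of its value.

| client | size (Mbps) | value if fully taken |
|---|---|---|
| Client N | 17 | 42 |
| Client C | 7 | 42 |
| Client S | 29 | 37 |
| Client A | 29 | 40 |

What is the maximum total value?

84

Rank by value-to-size ratio: Client C 42/7≈6, Client N 42/17≈2.47, Client A 40/29≈1.38, Client S 37/29≈1.28.
Take all of Client C (7 Mbps, value 42) ; 17 Mbps left.
All 17 Mbps of Client N fit (value 42) ; 0 remain.
Total value = 84.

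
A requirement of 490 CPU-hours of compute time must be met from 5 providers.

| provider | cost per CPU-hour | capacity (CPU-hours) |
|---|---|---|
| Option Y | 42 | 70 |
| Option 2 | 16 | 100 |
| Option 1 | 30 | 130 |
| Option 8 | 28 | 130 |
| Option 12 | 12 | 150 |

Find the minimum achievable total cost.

Fill from the cheapest provider first.
Option 12 at 12: take all 150 CPU-hours ; 340 still needed.
Option 2 (16): use full 100 ; 240 CPU-hours to go.
Option 8 (28): use full 130 ; 110 CPU-hours to go.
Option 1 at 30: take 110 of its 130 ; requirement met.
Option Y: unused.
Cost = 150×12 + 100×16 + 130×28 + 110×30 = 10340.

10340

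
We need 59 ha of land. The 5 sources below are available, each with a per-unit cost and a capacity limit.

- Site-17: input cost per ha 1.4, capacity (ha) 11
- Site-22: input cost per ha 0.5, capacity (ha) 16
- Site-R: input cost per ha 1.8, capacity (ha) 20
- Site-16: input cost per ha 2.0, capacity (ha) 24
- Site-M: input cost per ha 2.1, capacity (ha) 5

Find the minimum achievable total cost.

83.4

Cheapest first:
Take 16 from Site-22 at 0.5 — need 43 more.
Site-17 at 1.4: take all 11 ha — 32 still needed.
Take 20 from Site-R at 1.8 — need 12 more.
Site-16 at 2.0: take 12 of its 24 — requirement met.
Site-M: unused.
Cost = 16×0.5 + 11×1.4 + 20×1.8 + 12×2.0 = 83.4.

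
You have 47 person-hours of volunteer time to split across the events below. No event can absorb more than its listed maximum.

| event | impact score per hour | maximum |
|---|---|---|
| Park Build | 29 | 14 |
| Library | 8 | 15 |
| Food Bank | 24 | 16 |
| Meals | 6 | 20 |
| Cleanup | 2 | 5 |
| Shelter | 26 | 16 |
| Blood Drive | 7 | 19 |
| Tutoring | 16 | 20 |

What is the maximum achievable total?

1222

Rank by impact score per hour: Park Build 29 > Shelter 26 > Food Bank 24 > Tutoring 16 > Library 8 > Blood Drive 7 > Meals 6 > Cleanup 2.
Park Build: +14 to 14 (cap) ; 33 left.
Shelter: +16 to 16 (cap) ; 17 left.
Food Bank takes 16 to reach its cap of 16 ; 1 left.
Only 1 left; Tutoring takes them to reach 1.
Total = 29×14 + 24×16 + 26×16 + 16×1 = 1222.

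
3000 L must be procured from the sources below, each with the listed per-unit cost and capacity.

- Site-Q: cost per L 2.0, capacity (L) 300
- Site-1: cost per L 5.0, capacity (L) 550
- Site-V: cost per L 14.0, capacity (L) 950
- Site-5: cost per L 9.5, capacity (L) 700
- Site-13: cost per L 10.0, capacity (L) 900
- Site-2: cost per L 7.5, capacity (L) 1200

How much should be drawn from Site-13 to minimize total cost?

Fill from the cheapest source first.
Site-Q (2.0): use full 300 ; 2700 L to go.
Site-1 at 5.0: take all 550 L ; 2150 still needed.
Site-2 at 7.5: take all 1200 L ; 950 still needed.
Site-5 at 9.5: take all 700 L ; 250 still needed.
Site-13 at 10.0: take 250 of its 900 ; requirement met.
Site-V: unused.

250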